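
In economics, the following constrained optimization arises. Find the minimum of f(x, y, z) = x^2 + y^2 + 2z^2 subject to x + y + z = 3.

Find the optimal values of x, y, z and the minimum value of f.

Using Lagrange multipliers on f = x^2 + y^2 + 2z^2 with constraint x + y + z = 3:
Conditions: 2*1*x = lambda, 2*1*y = lambda, 2*2*z = lambda
So x = lambda/2, y = lambda/2, z = lambda/4
Substituting into constraint: lambda * (5/4) = 3
lambda = 12/5
x = 6/5, y = 6/5, z = 3/5
Minimum value = 18/5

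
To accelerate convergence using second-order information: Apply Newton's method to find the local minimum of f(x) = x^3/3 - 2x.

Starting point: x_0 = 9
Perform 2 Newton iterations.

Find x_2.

f(x) = x^3/3 - 2x
f'(x) = x^2 - 2, f''(x) = 2x
Newton update: x_{n+1} = x_n - (x_n^2 - 2)/(2*x_n)
Step 1: x_0 = 9, f'=79, f''=18, x_1 = 83/18
Step 2: x_1 = 83/18, f'=6241/324, f''=83/9, x_2 = 7537/2988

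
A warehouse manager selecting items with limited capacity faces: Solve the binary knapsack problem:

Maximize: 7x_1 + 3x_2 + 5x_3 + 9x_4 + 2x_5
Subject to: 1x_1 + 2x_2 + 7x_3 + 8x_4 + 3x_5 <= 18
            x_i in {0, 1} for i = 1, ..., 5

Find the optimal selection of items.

Items: item 1 (v=7, w=1), item 2 (v=3, w=2), item 3 (v=5, w=7), item 4 (v=9, w=8), item 5 (v=2, w=3)
Capacity: 18
Checking all 32 subsets (w = total weight, v = total value):
  {}: w = 0, v = 0
  {1}: w = 1, v = 7
  {2}: w = 2, v = 3
  {3}: w = 7, v = 5
  {4}: w = 8, v = 9
  {5}: w = 3, v = 2
  {1, 2}: w = 3, v = 10
  {1, 3}: w = 8, v = 12
  {1, 4}: w = 9, v = 16
  {1, 5}: w = 4, v = 9
  {2, 3}: w = 9, v = 8
  {2, 4}: w = 10, v = 12
  {2, 5}: w = 5, v = 5
  {3, 4}: w = 15, v = 14
  {3, 5}: w = 10, v = 7
  {4, 5}: w = 11, v = 11
  {1, 2, 3}: w = 10, v = 15
  {1, 2, 4}: w = 11, v = 19
  {1, 2, 5}: w = 6, v = 12
  {1, 3, 4}: w = 16, v = 21
  {1, 3, 5}: w = 11, v = 14
  {1, 4, 5}: w = 12, v = 18
  {2, 3, 4}: w = 17, v = 17
  {2, 3, 5}: w = 12, v = 10
  {2, 4, 5}: w = 13, v = 14
  {3, 4, 5}: w = 18, v = 16
  {1, 2, 3, 4}: w = 18, v = 24
  {1, 2, 3, 5}: w = 13, v = 17
  {1, 2, 4, 5}: w = 14, v = 21
  {1, 3, 4, 5}: w = 19 > 18, infeasible
  {2, 3, 4, 5}: w = 20 > 18, infeasible
  {1, 2, 3, 4, 5}: w = 21 > 18, infeasible
Best feasible subset: items [1, 2, 3, 4]
Total weight: 18 <= 18, total value: 24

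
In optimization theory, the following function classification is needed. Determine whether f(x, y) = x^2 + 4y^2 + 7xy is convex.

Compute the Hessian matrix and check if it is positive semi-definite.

f(x,y) = x^2 + 4y^2 + 7xy
Hessian H = [[2, 7], [7, 8]]
trace(H) = 10, det(H) = -33
Eigenvalues: (10 +/- sqrt(232)) / 2 = 12.62, -2.616
Since not both eigenvalues positive, f is neither convex nor concave.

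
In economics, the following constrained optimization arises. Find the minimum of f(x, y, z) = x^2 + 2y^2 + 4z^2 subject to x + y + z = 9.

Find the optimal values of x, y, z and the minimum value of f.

Using Lagrange multipliers on f = x^2 + 2y^2 + 4z^2 with constraint x + y + z = 9:
Conditions: 2*1*x = lambda, 2*2*y = lambda, 2*4*z = lambda
So x = lambda/2, y = lambda/4, z = lambda/8
Substituting into constraint: lambda * (7/8) = 9
lambda = 72/7
x = 36/7, y = 18/7, z = 9/7
Minimum value = 324/7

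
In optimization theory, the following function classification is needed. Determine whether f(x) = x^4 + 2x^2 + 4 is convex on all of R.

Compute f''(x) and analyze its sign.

f(x) = x^4 + 2x^2 + 4
f'(x) = 4x^3 + 4x
f''(x) = 12x^2 + 4
f''(x) = 12x^2 + 4 >= 4 > 0 for all x
Therefore, f is convex on R.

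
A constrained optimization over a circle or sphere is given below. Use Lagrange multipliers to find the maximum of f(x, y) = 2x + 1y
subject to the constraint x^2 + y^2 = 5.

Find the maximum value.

Set up Lagrange conditions: grad f = lambda * grad g
  2 = 2*lambda*x
  1 = 2*lambda*y
From these: x/y = 2/1, so x = 2t, y = 1t for some t.
Substitute into constraint: (2t)^2 + (1t)^2 = 5
  t^2 * 5 = 5
  t = sqrt(5/5)
Maximum = 2*x + 1*y = (2^2 + 1^2)*t = 5 * sqrt(5/5) = 5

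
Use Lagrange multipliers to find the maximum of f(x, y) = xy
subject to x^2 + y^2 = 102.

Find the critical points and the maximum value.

Lagrange conditions: y = 2*lambda*x and x = 2*lambda*y
If x = 0 then y = 0, violating the constraint, so x, y != 0.
Dividing: y/x = x/y => x^2 = y^2 => y = x or y = -x
Constraint: 2x^2 = 102 => x^2 = 51 => x = +/-sqrt(51)
Critical points: (sqrt(51), sqrt(51)), (-sqrt(51), -sqrt(51)), (sqrt(51), -sqrt(51)), (-sqrt(51), sqrt(51))
  y = x:  xy = x^2 = 51  at (sqrt(51), sqrt(51)) and (-sqrt(51), -sqrt(51))
  y = -x: xy = -x^2 = -51 at (sqrt(51), -sqrt(51)) and (-sqrt(51), sqrt(51))
Maximum xy = 51 at (sqrt(51), sqrt(51)) and (-sqrt(51), -sqrt(51))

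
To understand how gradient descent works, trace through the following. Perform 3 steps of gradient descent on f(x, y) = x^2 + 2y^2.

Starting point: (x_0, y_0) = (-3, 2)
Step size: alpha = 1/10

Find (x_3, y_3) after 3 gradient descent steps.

f(x,y) = x^2 + 2y^2
grad_x = 2x + 0y, grad_y = 4y + 0x
Step 1: grad = (-6, 8), (-12/5, 6/5)
Step 2: grad = (-24/5, 24/5), (-48/25, 18/25)
Step 3: grad = (-96/25, 72/25), (-192/125, 54/125)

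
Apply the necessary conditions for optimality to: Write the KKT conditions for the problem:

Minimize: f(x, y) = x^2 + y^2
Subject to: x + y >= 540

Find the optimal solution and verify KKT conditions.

KKT conditions for min x^2 + y^2 s.t. x + y >= 540:
Stationarity: 2x = mu, 2y = mu
So x = y = mu/2.
Complementary slackness: mu*(x + y - 540) = 0
Primal feasibility: x + y >= 540; dual feasibility: mu >= 0
If mu = 0 then x = y = 0, but 0 + 0 < 540 is infeasible, so the constraint is active.
Constraint active: x + y = 2*(mu/2) = 540 => mu = 540
x = y = 270, f = 145800
Verify: stationarity 2*270 = 540 = mu; primal 270 + 270 = 540 >= 540; dual mu = 540 >= 0; complementary slackness 540*(540 - 540) = 0. All KKT conditions hold.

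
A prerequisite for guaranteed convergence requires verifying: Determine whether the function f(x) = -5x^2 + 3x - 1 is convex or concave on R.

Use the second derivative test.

f(x) = -5x^2 + 3x - 1
f'(x) = -10x + 3
f''(x) = -10
Since f''(x) = -10 < 0 for all x, f is concave on R.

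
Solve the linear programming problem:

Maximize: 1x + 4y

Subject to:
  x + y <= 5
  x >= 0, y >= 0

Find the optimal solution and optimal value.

The feasible region has vertices at [(0, 0), (5, 0), (0, 5)].
Checking objective 1x + 4y at each vertex:
  (0, 0): 1*0 + 4*0 = 0
  (5, 0): 1*5 + 4*0 = 5
  (0, 5): 1*0 + 4*5 = 20
Maximum is 20 at (0, 5).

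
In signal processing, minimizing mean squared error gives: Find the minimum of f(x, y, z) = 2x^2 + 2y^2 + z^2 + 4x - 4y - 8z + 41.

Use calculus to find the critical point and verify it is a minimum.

f(x,y,z) = 2x^2 + 2y^2 + z^2 + 4x - 4y - 8z + 41
df/dx = 4x + (4) = 0 => x = -1
df/dy = 4y + (-4) = 0 => y = 1
df/dz = 2z + (-8) = 0 => z = 4
f(-1,1,4) = 2*(-1)^2 + 2*(1)^2 + 1*(4)^2 + 4*(-1) + -4*(1) + -8*(4) + 41 = 21
Hessian is diagonal with entries 4, 4, 2 > 0, confirmed minimum.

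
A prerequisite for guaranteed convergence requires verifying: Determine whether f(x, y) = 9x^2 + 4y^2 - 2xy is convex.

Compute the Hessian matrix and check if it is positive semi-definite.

f(x,y) = 9x^2 + 4y^2 - 2xy
Hessian H = [[18, -2], [-2, 8]]
trace(H) = 26, det(H) = 140
Eigenvalues: (26 +/- sqrt(116)) / 2 = 18.39, 7.615
Since both eigenvalues > 0, f is convex.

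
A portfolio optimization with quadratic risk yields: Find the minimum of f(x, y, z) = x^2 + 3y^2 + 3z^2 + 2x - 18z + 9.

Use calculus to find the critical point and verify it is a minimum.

f(x,y,z) = x^2 + 3y^2 + 3z^2 + 2x - 18z + 9
df/dx = 2x + (2) = 0 => x = -1
df/dy = 6y + (0) = 0 => y = 0
df/dz = 6z + (-18) = 0 => z = 3
f(-1,0,3) = 1*(-1)^2 + 3*(0)^2 + 3*(3)^2 + 2*(-1) + -18*(3) + 9 = -19
Hessian is diagonal with entries 2, 6, 6 > 0, confirmed minimum.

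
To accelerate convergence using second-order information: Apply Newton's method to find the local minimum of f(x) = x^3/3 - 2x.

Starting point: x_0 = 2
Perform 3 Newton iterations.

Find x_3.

f(x) = x^3/3 - 2x
f'(x) = x^2 - 2, f''(x) = 2x
Newton update: x_{n+1} = x_n - (x_n^2 - 2)/(2*x_n)
Step 1: x_0 = 2, f'=2, f''=4, x_1 = 3/2
Step 2: x_1 = 3/2, f'=1/4, f''=3, x_2 = 17/12
Step 3: x_2 = 17/12, f'=1/144, f''=17/6, x_3 = 577/408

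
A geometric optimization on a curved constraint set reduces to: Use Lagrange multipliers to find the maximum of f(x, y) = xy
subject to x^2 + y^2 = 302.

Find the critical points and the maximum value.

Lagrange conditions: y = 2*lambda*x and x = 2*lambda*y
If x = 0 then y = 0, violating the constraint, so x, y != 0.
Dividing: y/x = x/y => x^2 = y^2 => y = x or y = -x
Constraint: 2x^2 = 302 => x^2 = 151 => x = +/-sqrt(151)
Critical points: (sqrt(151), sqrt(151)), (-sqrt(151), -sqrt(151)), (sqrt(151), -sqrt(151)), (-sqrt(151), sqrt(151))
  y = x:  xy = x^2 = 151  at (sqrt(151), sqrt(151)) and (-sqrt(151), -sqrt(151))
  y = -x: xy = -x^2 = -151 at (sqrt(151), -sqrt(151)) and (-sqrt(151), sqrt(151))
Maximum xy = 151 at (sqrt(151), sqrt(151)) and (-sqrt(151), -sqrt(151))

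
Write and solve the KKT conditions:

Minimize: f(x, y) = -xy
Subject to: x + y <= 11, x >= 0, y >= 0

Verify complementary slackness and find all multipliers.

Problem: min -xy s.t. x + y <= 11 (multiplier lambda), x >= 0 (mu_x), y >= 0 (mu_y)
KKT stationarity: -y + lambda - mu_x = 0, -x + lambda - mu_y = 0, with lambda, mu_x, mu_y >= 0
Complementary slackness: lambda*(x + y - 11) = 0, mu_x*x = 0, mu_y*y = 0
If lambda = 0: y = -mu_x <= 0 and x = -mu_y <= 0 force x = y = 0 with f = 0; but x = y = 11/2 is feasible with f = -121/4 < 0, so this is not the minimum. Hence lambda > 0 and x + y = 11.
Try x > 0, y > 0 (so mu_x = mu_y = 0): y = lambda, x = lambda => x = y = lambda
x + y = 11 => 2*lambda = 11 => lambda = 11/2
x* = y* = 11/2 > 0, consistent with mu_x = mu_y = 0.
(Any feasible point with x = 0 or y = 0 has f = 0 > -121/4, so the minimum is not on those boundaries.)
min(-xy) = -121/4 (i.e. max xy = 121/4)
Multipliers: lambda = 11/2, mu_x = 0, mu_y = 0
Complementary slackness: lambda*(x + y - 11) = 11/2*(11/2 + 11/2 - 11) = 0, mu_x*x = 0*11/2 = 0, mu_y*y = 0*11/2 = 0. Satisfied.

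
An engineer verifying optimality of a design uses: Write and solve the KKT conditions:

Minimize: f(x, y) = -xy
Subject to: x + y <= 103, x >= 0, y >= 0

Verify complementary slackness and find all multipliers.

Problem: min -xy s.t. x + y <= 103 (multiplier lambda), x >= 0 (mu_x), y >= 0 (mu_y)
KKT stationarity: -y + lambda - mu_x = 0, -x + lambda - mu_y = 0, with lambda, mu_x, mu_y >= 0
Complementary slackness: lambda*(x + y - 103) = 0, mu_x*x = 0, mu_y*y = 0
If lambda = 0: y = -mu_x <= 0 and x = -mu_y <= 0 force x = y = 0 with f = 0; but x = y = 103/2 is feasible with f = -10609/4 < 0, so this is not the minimum. Hence lambda > 0 and x + y = 103.
Try x > 0, y > 0 (so mu_x = mu_y = 0): y = lambda, x = lambda => x = y = lambda
x + y = 103 => 2*lambda = 103 => lambda = 103/2
x* = y* = 103/2 > 0, consistent with mu_x = mu_y = 0.
(Any feasible point with x = 0 or y = 0 has f = 0 > -10609/4, so the minimum is not on those boundaries.)
min(-xy) = -10609/4 (i.e. max xy = 10609/4)
Multipliers: lambda = 103/2, mu_x = 0, mu_y = 0
Complementary slackness: lambda*(x + y - 103) = 103/2*(103/2 + 103/2 - 103) = 0, mu_x*x = 0*103/2 = 0, mu_y*y = 0*103/2 = 0. Satisfied.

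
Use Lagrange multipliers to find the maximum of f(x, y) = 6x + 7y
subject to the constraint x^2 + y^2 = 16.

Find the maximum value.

Set up Lagrange conditions: grad f = lambda * grad g
  6 = 2*lambda*x
  7 = 2*lambda*y
From these: x/y = 6/7, so x = 6t, y = 7t for some t.
Substitute into constraint: (6t)^2 + (7t)^2 = 16
  t^2 * 85 = 16
  t = sqrt(16/85)
Maximum = 6*x + 7*y = (6^2 + 7^2)*t = 85 * sqrt(16/85) = sqrt(1360)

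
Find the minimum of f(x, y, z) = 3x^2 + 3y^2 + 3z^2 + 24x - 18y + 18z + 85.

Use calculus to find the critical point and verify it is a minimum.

f(x,y,z) = 3x^2 + 3y^2 + 3z^2 + 24x - 18y + 18z + 85
df/dx = 6x + (24) = 0 => x = -4
df/dy = 6y + (-18) = 0 => y = 3
df/dz = 6z + (18) = 0 => z = -3
f(-4,3,-3) = 3*(-4)^2 + 3*(3)^2 + 3*(-3)^2 + 24*(-4) + -18*(3) + 18*(-3) + 85 = -17
Hessian is diagonal with entries 6, 6, 6 > 0, confirmed minimum.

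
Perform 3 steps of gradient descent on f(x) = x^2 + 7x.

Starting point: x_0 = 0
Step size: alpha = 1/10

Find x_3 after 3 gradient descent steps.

f(x) = x^2 + 7x, f'(x) = 2x + (7)
Step 1: f'(0) = 7, x_1 = 0 - 1/10 * 7 = -7/10
Step 2: f'(-7/10) = 28/5, x_2 = -7/10 - 1/10 * 28/5 = -63/50
Step 3: f'(-63/50) = 112/25, x_3 = -63/50 - 1/10 * 112/25 = -427/250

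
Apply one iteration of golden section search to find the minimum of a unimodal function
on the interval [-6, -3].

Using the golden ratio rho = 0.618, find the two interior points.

Golden section search on [-6, -3].
Golden ratio rho = 0.618 (approx).
Interior points:
  x_1 = -6 + (1-0.618)*3 = -4.8540
  x_2 = -6 + 0.618*3 = -4.1460
Compare f(x_1) and f(x_2) to determine which subinterval to keep.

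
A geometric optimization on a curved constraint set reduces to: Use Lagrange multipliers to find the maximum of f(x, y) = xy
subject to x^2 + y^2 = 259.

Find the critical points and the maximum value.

Lagrange conditions: y = 2*lambda*x and x = 2*lambda*y
If x = 0 then y = 0, violating the constraint, so x, y != 0.
Dividing: y/x = x/y => x^2 = y^2 => y = x or y = -x
Constraint: 2x^2 = 259 => x^2 = 259/2 => x = +/-sqrt(259/2)
Critical points: (sqrt(259/2), sqrt(259/2)), (-sqrt(259/2), -sqrt(259/2)), (sqrt(259/2), -sqrt(259/2)), (-sqrt(259/2), sqrt(259/2))
  y = x:  xy = x^2 = 259/2  at (sqrt(259/2), sqrt(259/2)) and (-sqrt(259/2), -sqrt(259/2))
  y = -x: xy = -x^2 = -259/2 at (sqrt(259/2), -sqrt(259/2)) and (-sqrt(259/2), sqrt(259/2))
Maximum xy = 259/2 at (sqrt(259/2), sqrt(259/2)) and (-sqrt(259/2), -sqrt(259/2))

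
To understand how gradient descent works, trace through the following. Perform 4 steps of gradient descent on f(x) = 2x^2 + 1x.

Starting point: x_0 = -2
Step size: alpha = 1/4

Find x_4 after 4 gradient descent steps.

f(x) = 2x^2 + 1x, f'(x) = 4x + (1)
Step 1: f'(-2) = -7, x_1 = -2 - 1/4 * -7 = -1/4
Step 2: f'(-1/4) = 0, x_2 = -1/4 - 1/4 * 0 = -1/4
Step 3: f'(-1/4) = 0, x_3 = -1/4 - 1/4 * 0 = -1/4
Step 4: f'(-1/4) = 0, x_4 = -1/4 - 1/4 * 0 = -1/4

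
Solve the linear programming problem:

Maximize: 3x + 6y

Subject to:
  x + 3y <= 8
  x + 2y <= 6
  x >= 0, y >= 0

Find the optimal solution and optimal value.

Feasible vertices: (0, 0), (0, 8/3), (2, 2), (6, 0)
Objective 3x + 6y at each:
  (0, 0): 0
  (0, 8/3): 16
  (2, 2): 18
  (6, 0): 18
Maximum is 18 at (2, 2).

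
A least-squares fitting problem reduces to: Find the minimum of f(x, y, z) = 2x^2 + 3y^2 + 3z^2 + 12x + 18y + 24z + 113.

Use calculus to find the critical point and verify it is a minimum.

f(x,y,z) = 2x^2 + 3y^2 + 3z^2 + 12x + 18y + 24z + 113
df/dx = 4x + (12) = 0 => x = -3
df/dy = 6y + (18) = 0 => y = -3
df/dz = 6z + (24) = 0 => z = -4
f(-3,-3,-4) = 2*(-3)^2 + 3*(-3)^2 + 3*(-4)^2 + 12*(-3) + 18*(-3) + 24*(-4) + 113 = 20
Hessian is diagonal with entries 4, 6, 6 > 0, confirmed minimum.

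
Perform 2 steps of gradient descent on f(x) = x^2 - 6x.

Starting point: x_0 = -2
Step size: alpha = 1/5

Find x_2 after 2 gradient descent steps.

f(x) = x^2 - 6x, f'(x) = 2x + (-6)
Step 1: f'(-2) = -10, x_1 = -2 - 1/5 * -10 = 0
Step 2: f'(0) = -6, x_2 = 0 - 1/5 * -6 = 6/5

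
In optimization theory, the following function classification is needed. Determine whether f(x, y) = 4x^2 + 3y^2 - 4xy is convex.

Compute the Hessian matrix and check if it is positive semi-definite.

f(x,y) = 4x^2 + 3y^2 - 4xy
Hessian H = [[8, -4], [-4, 6]]
trace(H) = 14, det(H) = 32
Eigenvalues: (14 +/- sqrt(68)) / 2 = 11.12, 2.877
Since both eigenvalues > 0, f is convex.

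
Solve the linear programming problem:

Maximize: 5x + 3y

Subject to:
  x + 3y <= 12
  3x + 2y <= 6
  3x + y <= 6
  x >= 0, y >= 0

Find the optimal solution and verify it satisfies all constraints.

Feasible vertices: (0, 0), (0, 3), (2, 0)
Objective 5x + 3y at each vertex:
  (0, 0): 0
  (0, 3): 9
  (2, 0): 10
Maximum is 10 at (2, 0).
Verify constraints at (x, y) = (2, 0):
  1*2 + 3*0 = 2 <= 12
  3*2 + 2*0 = 6 <= 6 (active)
  3*2 + 1*0 = 6 <= 6 (active)
  x = 2 >= 0, y = 0 >= 0. All constraints satisfied.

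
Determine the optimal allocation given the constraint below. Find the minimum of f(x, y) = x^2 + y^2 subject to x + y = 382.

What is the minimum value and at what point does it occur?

Substitute y = 382 - x into f(x,y) = x^2 + y^2:
g(x) = x^2 + (382 - x)^2 = 2x^2 - 764x + 145924
g'(x) = 4x - 764 = 0  =>  x = 191
y = 382 - 191 = 191
Minimum value = 191^2 + 191^2 = 72962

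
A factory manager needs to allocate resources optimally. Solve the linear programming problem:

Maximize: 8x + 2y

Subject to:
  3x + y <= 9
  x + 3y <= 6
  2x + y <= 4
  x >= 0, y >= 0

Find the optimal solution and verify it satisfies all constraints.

Feasible vertices: (0, 0), (0, 2), (6/5, 8/5), (2, 0)
Objective 8x + 2y at each vertex:
  (0, 0): 0
  (0, 2): 4
  (6/5, 8/5): 64/5
  (2, 0): 16
Maximum is 16 at (2, 0).
Verify constraints at (x, y) = (2, 0):
  3*2 + 1*0 = 6 <= 9
  1*2 + 3*0 = 2 <= 6
  2*2 + 1*0 = 4 <= 4 (active)
  x = 2 >= 0, y = 0 >= 0. All constraints satisfied.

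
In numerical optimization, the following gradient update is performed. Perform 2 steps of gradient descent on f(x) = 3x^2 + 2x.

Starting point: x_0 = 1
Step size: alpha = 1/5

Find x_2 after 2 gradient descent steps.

f(x) = 3x^2 + 2x, f'(x) = 6x + (2)
Step 1: f'(1) = 8, x_1 = 1 - 1/5 * 8 = -3/5
Step 2: f'(-3/5) = -8/5, x_2 = -3/5 - 1/5 * -8/5 = -7/25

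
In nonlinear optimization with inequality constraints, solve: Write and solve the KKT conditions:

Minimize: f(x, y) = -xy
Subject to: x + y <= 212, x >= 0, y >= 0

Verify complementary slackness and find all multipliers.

Problem: min -xy s.t. x + y <= 212 (multiplier lambda), x >= 0 (mu_x), y >= 0 (mu_y)
KKT stationarity: -y + lambda - mu_x = 0, -x + lambda - mu_y = 0, with lambda, mu_x, mu_y >= 0
Complementary slackness: lambda*(x + y - 212) = 0, mu_x*x = 0, mu_y*y = 0
If lambda = 0: y = -mu_x <= 0 and x = -mu_y <= 0 force x = y = 0 with f = 0; but x = y = 106 is feasible with f = -11236 < 0, so this is not the minimum. Hence lambda > 0 and x + y = 212.
Try x > 0, y > 0 (so mu_x = mu_y = 0): y = lambda, x = lambda => x = y = lambda
x + y = 212 => 2*lambda = 212 => lambda = 106
x* = y* = 106 > 0, consistent with mu_x = mu_y = 0.
(Any feasible point with x = 0 or y = 0 has f = 0 > -11236, so the minimum is not on those boundaries.)
min(-xy) = -11236 (i.e. max xy = 11236)
Multipliers: lambda = 106, mu_x = 0, mu_y = 0
Complementary slackness: lambda*(x + y - 212) = 106*(106 + 106 - 212) = 0, mu_x*x = 0*106 = 0, mu_y*y = 0*106 = 0. Satisfied.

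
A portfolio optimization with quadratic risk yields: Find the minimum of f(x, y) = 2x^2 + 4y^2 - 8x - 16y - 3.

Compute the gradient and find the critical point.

f(x,y) = 2x^2 + 4y^2 - 8x - 16y - 3
df/dx = 4x + (-8) = 0  =>  x = 2
df/dy = 8y + (-16) = 0  =>  y = 2
f(2, 2) = 2*(2)^2 + 4*(2)^2 + -8*(2) + -16*(2) + -3 = -27
Hessian is diagonal with entries 4, 8 > 0, so this is a minimum.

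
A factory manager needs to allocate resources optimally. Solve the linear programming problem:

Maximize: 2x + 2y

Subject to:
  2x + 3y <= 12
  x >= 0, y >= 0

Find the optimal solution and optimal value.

The feasible region has vertices at [(0, 0), (6, 0), (0, 4)].
Checking objective 2x + 2y at each vertex:
  (0, 0): 2*0 + 2*0 = 0
  (6, 0): 2*6 + 2*0 = 12
  (0, 4): 2*0 + 2*4 = 8
Maximum is 12 at (6, 0).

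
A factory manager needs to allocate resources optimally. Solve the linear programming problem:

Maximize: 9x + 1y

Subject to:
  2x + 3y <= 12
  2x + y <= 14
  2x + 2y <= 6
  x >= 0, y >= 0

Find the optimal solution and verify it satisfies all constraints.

Feasible vertices: (0, 0), (0, 3), (3, 0)
Objective 9x + 1y at each vertex:
  (0, 0): 0
  (0, 3): 3
  (3, 0): 27
Maximum is 27 at (3, 0).
Verify constraints at (x, y) = (3, 0):
  2*3 + 3*0 = 6 <= 12
  2*3 + 1*0 = 6 <= 14
  2*3 + 2*0 = 6 <= 6 (active)
  x = 3 >= 0, y = 0 >= 0. All constraints satisfied.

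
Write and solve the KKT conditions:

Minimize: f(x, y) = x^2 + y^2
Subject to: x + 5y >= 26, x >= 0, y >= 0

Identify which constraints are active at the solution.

KKT conditions for min x^2 + y^2 s.t. 1x + 5y >= 26, x >= 0, y >= 0:
Stationarity: 2x = mu*1 + mu_x, 2y = mu*5 + mu_y, with mu, mu_x, mu_y >= 0
Complementary slackness: mu*(x + 5y - 26) = 0, mu_x*x = 0, mu_y*y = 0
(0, 0) is infeasible (1*0 + 5*0 < 26), so if mu = 0 stationarity would force x = mu_x/2 >= 0, y = mu_y/2 >= 0 with mu_x*x = mu_y*y = 0, i.e. x = y = 0: contradiction. Hence mu > 0 and x + 5y = 26 is active.
Try x > 0, y > 0 (so mu_x = mu_y = 0): x = 1*mu/2, y = 5*mu/2
Substitute: 1*(1*mu/2) + 5*(5*mu/2) = 26
  mu*26/2 = 26 => mu = 2
x* = 1 > 0, y* = 5 > 0, consistent with mu_x = mu_y = 0.
f is convex and the constraints are linear, so this KKT point is the global minimum.
f* = 26
Active constraints: x + 5y >= 26 (holds with equality, mu = 2 > 0); x >= 0 and y >= 0 are inactive (mu_x = mu_y = 0).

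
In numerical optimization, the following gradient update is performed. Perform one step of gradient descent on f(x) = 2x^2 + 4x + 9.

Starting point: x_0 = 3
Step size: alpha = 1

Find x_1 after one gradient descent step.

f(x) = 2x^2 + 4x + 9
f'(x) = 4x + 4
f'(3) = 4*3 + (4) = 16
x_1 = x_0 - alpha * f'(x_0) = 3 - 1 * 16 = -13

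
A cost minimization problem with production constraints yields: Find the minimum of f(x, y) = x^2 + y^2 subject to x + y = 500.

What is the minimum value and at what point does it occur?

Substitute y = 500 - x into f(x,y) = x^2 + y^2:
g(x) = x^2 + (500 - x)^2 = 2x^2 - 1000x + 250000
g'(x) = 4x - 1000 = 0  =>  x = 250
y = 500 - 250 = 250
Minimum value = 250^2 + 250^2 = 125000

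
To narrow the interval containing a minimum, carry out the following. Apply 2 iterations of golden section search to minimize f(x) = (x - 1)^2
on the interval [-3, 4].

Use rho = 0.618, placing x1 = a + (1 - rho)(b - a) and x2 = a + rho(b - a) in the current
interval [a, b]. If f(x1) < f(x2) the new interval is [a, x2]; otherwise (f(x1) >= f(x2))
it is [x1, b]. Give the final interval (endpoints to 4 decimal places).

Golden section search for min of f(x) = (x - 1)^2 on [-3, 4].
Each step: x1 = a + (1 - rho)(b - a), x2 = a + rho(b - a); if f(x1) < f(x2) keep [a, x2], otherwise keep [x1, b].
Step 1: [-3.0000, 4.0000], x1=-0.3260 (f=1.7583), x2=1.3260 (f=0.1063); f(x1) > f(x2) => keep [-0.3260, 4.0000]
Step 2: [-0.3260, 4.0000], x1=1.3265 (f=0.1066), x2=2.3475 (f=1.8157); f(x1) < f(x2) => keep [-0.3260, 2.3475]
Final interval: [-0.3260, 2.3475]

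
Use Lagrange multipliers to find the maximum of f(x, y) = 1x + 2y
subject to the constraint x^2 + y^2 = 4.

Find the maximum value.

Set up Lagrange conditions: grad f = lambda * grad g
  1 = 2*lambda*x
  2 = 2*lambda*y
From these: x/y = 1/2, so x = 1t, y = 2t for some t.
Substitute into constraint: (1t)^2 + (2t)^2 = 4
  t^2 * 5 = 4
  t = sqrt(4/5)
Maximum = 1*x + 2*y = (1^2 + 2^2)*t = 5 * sqrt(4/5) = sqrt(20)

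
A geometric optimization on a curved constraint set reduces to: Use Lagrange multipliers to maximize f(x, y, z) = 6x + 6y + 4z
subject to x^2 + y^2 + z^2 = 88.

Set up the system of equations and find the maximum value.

Lagrange conditions: 6 = 2*lambda*x, 6 = 2*lambda*y, 4 = 2*lambda*z
So x:6 = y:6 = z:4, i.e. x = 6t, y = 6t, z = 4t
Constraint: t^2*(6^2 + 6^2 + 4^2) = 88
  t^2 * 88 = 88  =>  t = sqrt(1)
Maximum = 6*6t + 6*6t + 4*4t = 88*sqrt(1) = 88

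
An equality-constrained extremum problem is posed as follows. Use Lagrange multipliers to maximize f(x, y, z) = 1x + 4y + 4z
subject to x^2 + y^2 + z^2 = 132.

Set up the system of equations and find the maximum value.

Lagrange conditions: 1 = 2*lambda*x, 4 = 2*lambda*y, 4 = 2*lambda*z
So x:1 = y:4 = z:4, i.e. x = 1t, y = 4t, z = 4t
Constraint: t^2*(1^2 + 4^2 + 4^2) = 132
  t^2 * 33 = 132  =>  t = sqrt(4)
Maximum = 1*1t + 4*4t + 4*4t = 33*sqrt(4) = 66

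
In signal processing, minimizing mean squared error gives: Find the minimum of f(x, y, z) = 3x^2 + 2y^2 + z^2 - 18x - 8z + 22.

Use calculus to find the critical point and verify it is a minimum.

f(x,y,z) = 3x^2 + 2y^2 + z^2 - 18x - 8z + 22
df/dx = 6x + (-18) = 0 => x = 3
df/dy = 4y + (0) = 0 => y = 0
df/dz = 2z + (-8) = 0 => z = 4
f(3,0,4) = 3*(3)^2 + 2*(0)^2 + 1*(4)^2 + -18*(3) + -8*(4) + 22 = -21
Hessian is diagonal with entries 6, 4, 2 > 0, confirmed minimum.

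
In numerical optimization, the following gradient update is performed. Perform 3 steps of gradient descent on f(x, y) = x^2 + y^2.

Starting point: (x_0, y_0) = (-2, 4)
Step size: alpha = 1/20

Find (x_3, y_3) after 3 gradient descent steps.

f(x,y) = x^2 + y^2
grad_x = 2x + 0y, grad_y = 2y + 0x
Step 1: grad = (-4, 8), (-9/5, 18/5)
Step 2: grad = (-18/5, 36/5), (-81/50, 81/25)
Step 3: grad = (-81/25, 162/25), (-729/500, 729/250)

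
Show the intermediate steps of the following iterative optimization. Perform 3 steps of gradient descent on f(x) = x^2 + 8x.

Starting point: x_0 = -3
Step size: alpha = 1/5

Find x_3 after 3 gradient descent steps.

f(x) = x^2 + 8x, f'(x) = 2x + (8)
Step 1: f'(-3) = 2, x_1 = -3 - 1/5 * 2 = -17/5
Step 2: f'(-17/5) = 6/5, x_2 = -17/5 - 1/5 * 6/5 = -91/25
Step 3: f'(-91/25) = 18/25, x_3 = -91/25 - 1/5 * 18/25 = -473/125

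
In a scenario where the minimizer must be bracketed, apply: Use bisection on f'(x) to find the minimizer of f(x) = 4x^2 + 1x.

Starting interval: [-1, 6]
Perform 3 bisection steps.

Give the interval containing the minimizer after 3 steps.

Finding critical point of f(x) = 4x^2 + 1x using bisection on f'(x) = 8x + 1.
f'(x) = 0 when x = -1/8.
Starting interval: [-1, 6]
Step 1: mid = 5/2, f'(mid) = 21, new interval = [-1, 5/2]
Step 2: mid = 3/4, f'(mid) = 7, new interval = [-1, 3/4]
Step 3: mid = -1/8, f'(mid) = 0, new interval = [-1/8, -1/8]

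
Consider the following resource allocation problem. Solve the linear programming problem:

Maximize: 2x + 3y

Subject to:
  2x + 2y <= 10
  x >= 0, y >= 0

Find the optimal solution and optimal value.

The feasible region has vertices at [(0, 0), (5, 0), (0, 5)].
Checking objective 2x + 3y at each vertex:
  (0, 0): 2*0 + 3*0 = 0
  (5, 0): 2*5 + 3*0 = 10
  (0, 5): 2*0 + 3*5 = 15
Maximum is 15 at (0, 5).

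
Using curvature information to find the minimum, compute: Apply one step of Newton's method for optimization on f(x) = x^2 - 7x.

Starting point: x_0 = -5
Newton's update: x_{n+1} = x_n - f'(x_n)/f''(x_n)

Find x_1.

f(x) = x^2 - 7x
f'(x) = 2x + (-7), f''(x) = 2
Newton step: x_1 = x_0 - f'(x_0)/f''(x_0)
f'(-5) = -17
x_1 = -5 - -17/2 = 7/2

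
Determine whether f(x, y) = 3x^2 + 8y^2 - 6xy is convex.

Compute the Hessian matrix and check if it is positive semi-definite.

f(x,y) = 3x^2 + 8y^2 - 6xy
Hessian H = [[6, -6], [-6, 16]]
trace(H) = 22, det(H) = 60
Eigenvalues: (22 +/- sqrt(244)) / 2 = 18.81, 3.19
Since both eigenvalues > 0, f is convex.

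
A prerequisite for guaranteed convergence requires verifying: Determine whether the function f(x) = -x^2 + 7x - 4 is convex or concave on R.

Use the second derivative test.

f(x) = -x^2 + 7x - 4
f'(x) = -2x + 7
f''(x) = -2
Since f''(x) = -2 < 0 for all x, f is concave on R.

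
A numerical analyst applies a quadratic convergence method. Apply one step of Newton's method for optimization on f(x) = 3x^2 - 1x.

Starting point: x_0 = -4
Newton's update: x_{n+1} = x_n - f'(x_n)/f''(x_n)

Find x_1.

f(x) = 3x^2 - 1x
f'(x) = 6x + (-1), f''(x) = 6
Newton step: x_1 = x_0 - f'(x_0)/f''(x_0)
f'(-4) = -25
x_1 = -4 - -25/6 = 1/6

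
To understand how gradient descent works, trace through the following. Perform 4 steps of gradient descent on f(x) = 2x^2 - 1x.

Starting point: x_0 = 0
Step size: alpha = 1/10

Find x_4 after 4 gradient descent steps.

f(x) = 2x^2 - 1x, f'(x) = 4x + (-1)
Step 1: f'(0) = -1, x_1 = 0 - 1/10 * -1 = 1/10
Step 2: f'(1/10) = -3/5, x_2 = 1/10 - 1/10 * -3/5 = 4/25
Step 3: f'(4/25) = -9/25, x_3 = 4/25 - 1/10 * -9/25 = 49/250
Step 4: f'(49/250) = -27/125, x_4 = 49/250 - 1/10 * -27/125 = 136/625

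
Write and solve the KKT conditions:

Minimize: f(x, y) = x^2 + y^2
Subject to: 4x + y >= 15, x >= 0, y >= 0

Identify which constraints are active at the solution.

KKT conditions for min x^2 + y^2 s.t. 4x + 1y >= 15, x >= 0, y >= 0:
Stationarity: 2x = mu*4 + mu_x, 2y = mu*1 + mu_y, with mu, mu_x, mu_y >= 0
Complementary slackness: mu*(4x + y - 15) = 0, mu_x*x = 0, mu_y*y = 0
(0, 0) is infeasible (4*0 + 1*0 < 15), so if mu = 0 stationarity would force x = mu_x/2 >= 0, y = mu_y/2 >= 0 with mu_x*x = mu_y*y = 0, i.e. x = y = 0: contradiction. Hence mu > 0 and 4x + y = 15 is active.
Try x > 0, y > 0 (so mu_x = mu_y = 0): x = 4*mu/2, y = 1*mu/2
Substitute: 4*(4*mu/2) + 1*(1*mu/2) = 15
  mu*17/2 = 15 => mu = 30/17
x* = 60/17 > 0, y* = 15/17 > 0, consistent with mu_x = mu_y = 0.
f is convex and the constraints are linear, so this KKT point is the global minimum.
f* = 225/17
Active constraints: 4x + y >= 15 (holds with equality, mu = 30/17 > 0); x >= 0 and y >= 0 are inactive (mu_x = mu_y = 0).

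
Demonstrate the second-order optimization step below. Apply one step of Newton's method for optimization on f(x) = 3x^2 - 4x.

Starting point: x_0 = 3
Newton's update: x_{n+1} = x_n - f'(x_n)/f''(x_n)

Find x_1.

f(x) = 3x^2 - 4x
f'(x) = 6x + (-4), f''(x) = 6
Newton step: x_1 = x_0 - f'(x_0)/f''(x_0)
f'(3) = 14
x_1 = 3 - 14/6 = 2/3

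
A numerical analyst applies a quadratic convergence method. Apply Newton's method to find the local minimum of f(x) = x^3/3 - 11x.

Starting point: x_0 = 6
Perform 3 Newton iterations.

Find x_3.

f(x) = x^3/3 - 11x
f'(x) = x^2 - 11, f''(x) = 2x
Newton update: x_{n+1} = x_n - (x_n^2 - 11)/(2*x_n)
Step 1: x_0 = 6, f'=25, f''=12, x_1 = 47/12
Step 2: x_1 = 47/12, f'=625/144, f''=47/6, x_2 = 3793/1128
Step 3: x_2 = 3793/1128, f'=390625/1272384, f''=3793/564, x_3 = 28383073/8557008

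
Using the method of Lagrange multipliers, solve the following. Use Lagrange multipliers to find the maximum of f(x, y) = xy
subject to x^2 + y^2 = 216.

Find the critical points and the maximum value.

Lagrange conditions: y = 2*lambda*x and x = 2*lambda*y
If x = 0 then y = 0, violating the constraint, so x, y != 0.
Dividing: y/x = x/y => x^2 = y^2 => y = x or y = -x
Constraint: 2x^2 = 216 => x^2 = 108 => x = +/-sqrt(108)
Critical points: (sqrt(108), sqrt(108)), (-sqrt(108), -sqrt(108)), (sqrt(108), -sqrt(108)), (-sqrt(108), sqrt(108))
  y = x:  xy = x^2 = 108  at (sqrt(108), sqrt(108)) and (-sqrt(108), -sqrt(108))
  y = -x: xy = -x^2 = -108 at (sqrt(108), -sqrt(108)) and (-sqrt(108), sqrt(108))
Maximum xy = 108 at (sqrt(108), sqrt(108)) and (-sqrt(108), -sqrt(108))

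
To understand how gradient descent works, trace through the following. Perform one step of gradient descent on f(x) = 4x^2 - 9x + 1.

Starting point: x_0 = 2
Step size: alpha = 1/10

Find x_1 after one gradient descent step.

f(x) = 4x^2 - 9x + 1
f'(x) = 8x - 9
f'(2) = 8*2 + (-9) = 7
x_1 = x_0 - alpha * f'(x_0) = 2 - 1/10 * 7 = 13/10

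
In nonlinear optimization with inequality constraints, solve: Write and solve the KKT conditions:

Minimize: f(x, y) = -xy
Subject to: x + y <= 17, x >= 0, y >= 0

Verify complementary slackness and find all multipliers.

Problem: min -xy s.t. x + y <= 17 (multiplier lambda), x >= 0 (mu_x), y >= 0 (mu_y)
KKT stationarity: -y + lambda - mu_x = 0, -x + lambda - mu_y = 0, with lambda, mu_x, mu_y >= 0
Complementary slackness: lambda*(x + y - 17) = 0, mu_x*x = 0, mu_y*y = 0
If lambda = 0: y = -mu_x <= 0 and x = -mu_y <= 0 force x = y = 0 with f = 0; but x = y = 17/2 is feasible with f = -289/4 < 0, so this is not the minimum. Hence lambda > 0 and x + y = 17.
Try x > 0, y > 0 (so mu_x = mu_y = 0): y = lambda, x = lambda => x = y = lambda
x + y = 17 => 2*lambda = 17 => lambda = 17/2
x* = y* = 17/2 > 0, consistent with mu_x = mu_y = 0.
(Any feasible point with x = 0 or y = 0 has f = 0 > -289/4, so the minimum is not on those boundaries.)
min(-xy) = -289/4 (i.e. max xy = 289/4)
Multipliers: lambda = 17/2, mu_x = 0, mu_y = 0
Complementary slackness: lambda*(x + y - 17) = 17/2*(17/2 + 17/2 - 17) = 0, mu_x*x = 0*17/2 = 0, mu_y*y = 0*17/2 = 0. Satisfied.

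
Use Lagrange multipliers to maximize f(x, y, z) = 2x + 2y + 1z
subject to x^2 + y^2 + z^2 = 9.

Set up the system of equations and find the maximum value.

Lagrange conditions: 2 = 2*lambda*x, 2 = 2*lambda*y, 1 = 2*lambda*z
So x:2 = y:2 = z:1, i.e. x = 2t, y = 2t, z = 1t
Constraint: t^2*(2^2 + 2^2 + 1^2) = 9
  t^2 * 9 = 9  =>  t = sqrt(1)
Maximum = 2*2t + 2*2t + 1*1t = 9*sqrt(1) = 9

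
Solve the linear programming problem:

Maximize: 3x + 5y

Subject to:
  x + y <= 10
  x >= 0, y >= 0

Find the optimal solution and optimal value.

The feasible region has vertices at [(0, 0), (10, 0), (0, 10)].
Checking objective 3x + 5y at each vertex:
  (0, 0): 3*0 + 5*0 = 0
  (10, 0): 3*10 + 5*0 = 30
  (0, 10): 3*0 + 5*10 = 50
Maximum is 50 at (0, 10).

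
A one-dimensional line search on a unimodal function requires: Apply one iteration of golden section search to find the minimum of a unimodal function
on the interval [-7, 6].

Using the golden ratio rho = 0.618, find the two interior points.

Golden section search on [-7, 6].
Golden ratio rho = 0.618 (approx).
Interior points:
  x_1 = -7 + (1-0.618)*13 = -2.0340
  x_2 = -7 + 0.618*13 = 1.0340
Compare f(x_1) and f(x_2) to determine which subinterval to keep.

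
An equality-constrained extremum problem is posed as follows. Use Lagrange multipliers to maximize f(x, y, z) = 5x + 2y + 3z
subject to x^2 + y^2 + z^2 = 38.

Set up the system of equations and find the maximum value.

Lagrange conditions: 5 = 2*lambda*x, 2 = 2*lambda*y, 3 = 2*lambda*z
So x:5 = y:2 = z:3, i.e. x = 5t, y = 2t, z = 3t
Constraint: t^2*(5^2 + 2^2 + 3^2) = 38
  t^2 * 38 = 38  =>  t = sqrt(1)
Maximum = 5*5t + 2*2t + 3*3t = 38*sqrt(1) = 38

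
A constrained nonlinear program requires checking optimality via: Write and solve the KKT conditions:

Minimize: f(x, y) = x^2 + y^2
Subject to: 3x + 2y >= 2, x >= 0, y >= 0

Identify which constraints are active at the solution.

KKT conditions for min x^2 + y^2 s.t. 3x + 2y >= 2, x >= 0, y >= 0:
Stationarity: 2x = mu*3 + mu_x, 2y = mu*2 + mu_y, with mu, mu_x, mu_y >= 0
Complementary slackness: mu*(3x + 2y - 2) = 0, mu_x*x = 0, mu_y*y = 0
(0, 0) is infeasible (3*0 + 2*0 < 2), so if mu = 0 stationarity would force x = mu_x/2 >= 0, y = mu_y/2 >= 0 with mu_x*x = mu_y*y = 0, i.e. x = y = 0: contradiction. Hence mu > 0 and 3x + 2y = 2 is active.
Try x > 0, y > 0 (so mu_x = mu_y = 0): x = 3*mu/2, y = 2*mu/2
Substitute: 3*(3*mu/2) + 2*(2*mu/2) = 2
  mu*13/2 = 2 => mu = 4/13
x* = 6/13 > 0, y* = 4/13 > 0, consistent with mu_x = mu_y = 0.
f is convex and the constraints are linear, so this KKT point is the global minimum.
f* = 4/13
Active constraints: 3x + 2y >= 2 (holds with equality, mu = 4/13 > 0); x >= 0 and y >= 0 are inactive (mu_x = mu_y = 0).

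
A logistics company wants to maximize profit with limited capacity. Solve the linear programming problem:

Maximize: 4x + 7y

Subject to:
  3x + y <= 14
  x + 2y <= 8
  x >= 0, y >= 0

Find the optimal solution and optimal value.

Feasible vertices: (0, 0), (0, 4), (4, 2), (14/3, 0)
Objective 4x + 7y at each:
  (0, 0): 0
  (0, 4): 28
  (4, 2): 30
  (14/3, 0): 56/3
Maximum is 30 at (4, 2).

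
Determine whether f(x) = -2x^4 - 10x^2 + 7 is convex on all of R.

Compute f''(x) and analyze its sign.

f(x) = -2x^4 - 10x^2 + 7
f'(x) = -8x^3 + -20x
f''(x) = -24x^2 + -20
f''(x) = -24x^2 + -20 <= -20 < 0 for all x
Therefore, f is concave on R.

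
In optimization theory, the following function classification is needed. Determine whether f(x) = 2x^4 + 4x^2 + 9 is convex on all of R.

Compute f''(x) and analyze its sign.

f(x) = 2x^4 + 4x^2 + 9
f'(x) = 8x^3 + 8x
f''(x) = 24x^2 + 8
f''(x) = 24x^2 + 8 >= 8 > 0 for all x
Therefore, f is convex on R.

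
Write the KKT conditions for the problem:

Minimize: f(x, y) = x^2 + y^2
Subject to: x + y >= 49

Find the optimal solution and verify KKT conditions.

KKT conditions for min x^2 + y^2 s.t. x + y >= 49:
Stationarity: 2x = mu, 2y = mu
So x = y = mu/2.
Complementary slackness: mu*(x + y - 49) = 0
Primal feasibility: x + y >= 49; dual feasibility: mu >= 0
If mu = 0 then x = y = 0, but 0 + 0 < 49 is infeasible, so the constraint is active.
Constraint active: x + y = 2*(mu/2) = 49 => mu = 49
x = y = 49/2, f = 2401/2
Verify: stationarity 2*(49/2) = 49 = mu; primal 49/2 + 49/2 = 49 >= 49; dual mu = 49 >= 0; complementary slackness 49*(49 - 49) = 0. All KKT conditions hold.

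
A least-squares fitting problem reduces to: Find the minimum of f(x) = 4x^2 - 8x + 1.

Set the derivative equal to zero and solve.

f(x) = 4x^2 - 8x + 1
f'(x) = 8x + (-8) = 0
x = 8/8 = 1
f(1) = -3
Since f''(x) = 8 > 0, this is a minimum.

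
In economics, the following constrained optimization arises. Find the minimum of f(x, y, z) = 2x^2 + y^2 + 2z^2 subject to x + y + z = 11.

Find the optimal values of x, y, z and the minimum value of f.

Using Lagrange multipliers on f = 2x^2 + y^2 + 2z^2 with constraint x + y + z = 11:
Conditions: 2*2*x = lambda, 2*1*y = lambda, 2*2*z = lambda
So x = lambda/4, y = lambda/2, z = lambda/4
Substituting into constraint: lambda * (1) = 11
lambda = 11
x = 11/4, y = 11/2, z = 11/4
Minimum value = 121/2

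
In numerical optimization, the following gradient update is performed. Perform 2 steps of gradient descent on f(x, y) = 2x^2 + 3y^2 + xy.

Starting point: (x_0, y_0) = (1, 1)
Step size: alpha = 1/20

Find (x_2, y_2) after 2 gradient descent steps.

f(x,y) = 2x^2 + 3y^2 + xy
grad_x = 4x + 1y, grad_y = 6y + 1x
Step 1: grad = (5, 7), (3/4, 13/20)
Step 2: grad = (73/20, 93/20), (227/400, 167/400)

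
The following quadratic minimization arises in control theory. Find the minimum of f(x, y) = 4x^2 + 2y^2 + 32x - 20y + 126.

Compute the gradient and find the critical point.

f(x,y) = 4x^2 + 2y^2 + 32x - 20y + 126
df/dx = 8x + (32) = 0  =>  x = -4
df/dy = 4y + (-20) = 0  =>  y = 5
f(-4, 5) = 4*(-4)^2 + 2*(5)^2 + 32*(-4) + -20*(5) + 126 = 12
Hessian is diagonal with entries 8, 4 > 0, so this is a minimum.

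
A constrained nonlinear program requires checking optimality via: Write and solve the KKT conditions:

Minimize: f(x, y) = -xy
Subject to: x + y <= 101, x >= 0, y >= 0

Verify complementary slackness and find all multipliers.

Problem: min -xy s.t. x + y <= 101 (multiplier lambda), x >= 0 (mu_x), y >= 0 (mu_y)
KKT stationarity: -y + lambda - mu_x = 0, -x + lambda - mu_y = 0, with lambda, mu_x, mu_y >= 0
Complementary slackness: lambda*(x + y - 101) = 0, mu_x*x = 0, mu_y*y = 0
If lambda = 0: y = -mu_x <= 0 and x = -mu_y <= 0 force x = y = 0 with f = 0; but x = y = 101/2 is feasible with f = -10201/4 < 0, so this is not the minimum. Hence lambda > 0 and x + y = 101.
Try x > 0, y > 0 (so mu_x = mu_y = 0): y = lambda, x = lambda => x = y = lambda
x + y = 101 => 2*lambda = 101 => lambda = 101/2
x* = y* = 101/2 > 0, consistent with mu_x = mu_y = 0.
(Any feasible point with x = 0 or y = 0 has f = 0 > -10201/4, so the minimum is not on those boundaries.)
min(-xy) = -10201/4 (i.e. max xy = 10201/4)
Multipliers: lambda = 101/2, mu_x = 0, mu_y = 0
Complementary slackness: lambda*(x + y - 101) = 101/2*(101/2 + 101/2 - 101) = 0, mu_x*x = 0*101/2 = 0, mu_y*y = 0*101/2 = 0. Satisfied.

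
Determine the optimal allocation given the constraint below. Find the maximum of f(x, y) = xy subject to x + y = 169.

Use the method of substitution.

Substitute y = 169 - x into f(x,y) = xy:
g(x) = x(169 - x) = 169x - x^2
g'(x) = 169 - 2x = 0  =>  x = 169/2
y = 169 - 169/2 = 169/2
Maximum value = (169/2) * (169/2) = 28561/4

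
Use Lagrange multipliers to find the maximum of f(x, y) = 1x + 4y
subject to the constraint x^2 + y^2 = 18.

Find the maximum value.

Set up Lagrange conditions: grad f = lambda * grad g
  1 = 2*lambda*x
  4 = 2*lambda*y
From these: x/y = 1/4, so x = 1t, y = 4t for some t.
Substitute into constraint: (1t)^2 + (4t)^2 = 18
  t^2 * 17 = 18
  t = sqrt(18/17)
Maximum = 1*x + 4*y = (1^2 + 4^2)*t = 17 * sqrt(18/17) = sqrt(306)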